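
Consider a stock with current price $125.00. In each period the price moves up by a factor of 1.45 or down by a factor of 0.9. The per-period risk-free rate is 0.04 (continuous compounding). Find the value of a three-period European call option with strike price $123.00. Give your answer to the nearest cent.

Risk-neutral probability p = (e^0.04 − 0.9)/(1.45 − 0.9) = 0.1408/0.5500 = 0.2560
Terminal stock prices: S_uuu = 381.1, S_uud = 236.5, S_udd = 146.8, S_ddd = 91.13
Terminal payoffs (S − K): max(258.1, 0) = 258.1, max(113.5, 0) = 113.5, max(23.81, 0) = 23.81, max(-31.87, 0) = 0
Node uu (S = 262.8): V_uu = e^(−0.04)·[0.2560·258.0781 + 0.7440·113.5312] = 144.6354
Node ud (S = 163.1): V_ud = e^(−0.04)·[0.2560·113.5312 + 0.7440·23.8125] = 44.9479
Node dd (S = 101.2): V_dd = e^(−0.04)·[0.2560·23.8125 + 0.7440·0.0000] = 5.8574
Node u (S = 181.2): V_u = e^(−0.04)·[0.2560·144.6354 + 0.7440·44.9479] = 67.7067
Node d (S = 112.5): V_d = e^(−0.04)·[0.2560·44.9479 + 0.7440·5.8574] = 15.2433
Node 0 (S = 125): V_0 = e^(−0.04)·[0.2560·67.7067 + 0.7440·15.2433] = 27.5506

$27.55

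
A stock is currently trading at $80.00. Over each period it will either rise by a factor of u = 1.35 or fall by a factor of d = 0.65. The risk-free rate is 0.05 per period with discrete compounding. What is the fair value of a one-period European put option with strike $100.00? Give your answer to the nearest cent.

$19.59

Risk-neutral probability p = (1 + 0.05 − 0.65)/(1.35 − 0.65) = 0.4000/0.7000 = 0.5714
Terminal stock prices: S_u = 108, S_d = 52
Terminal payoffs (K − S): max(-8, 0) = 0, max(48, 0) = 48
Node 0 (S = 80): V_0 = 1/1.05·[0.5714·0.0000 + 0.4286·48.0000] = 19.5918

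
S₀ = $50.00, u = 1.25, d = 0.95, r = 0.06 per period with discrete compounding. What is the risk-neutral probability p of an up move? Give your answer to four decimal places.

Risk-neutral probability p = (1 + 0.06 − 0.95)/(1.25 − 0.95) = 0.1100/0.3000 = 0.3667

p = 0.3667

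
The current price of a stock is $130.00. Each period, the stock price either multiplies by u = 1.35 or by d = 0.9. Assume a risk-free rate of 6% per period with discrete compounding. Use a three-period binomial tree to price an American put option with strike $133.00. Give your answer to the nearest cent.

Risk-neutral probability p = (1 + 0.06 − 0.9)/(1.35 − 0.9) = 0.1600/0.4500 = 0.3556
Terminal stock prices: S_uuu = 319.8, S_uud = 213.2, S_udd = 142.2, S_ddd = 94.77
Terminal payoffs (K − S): max(-186.8, 0) = 0, max(-80.23, 0) = 0, max(-9.155, 0) = 0, max(38.23, 0) = 38.23
Node uu (S = 236.9): continuation = 1/1.06·[0.3556·0.0000 + 0.6444·0.0000] = 0.0000; exercise value = 0.0000 ≤ continuation, so V_uu = 0.0000
Node ud (S = 158): continuation = 1/1.06·[0.3556·0.0000 + 0.6444·0.0000] = 0.0000; exercise value = 0.0000 ≤ continuation, so V_ud = 0.0000
Node dd (S = 105.3): continuation = 1/1.06·[0.3556·0.0000 + 0.6444·38.2300] = 23.2426; exercise value = 27.7000 > continuation, so V_dd = 27.7000 (exercise)
Node u (S = 175.5): continuation = 1/1.06·[0.3556·0.0000 + 0.6444·0.0000] = 0.0000; exercise value = 0.0000 ≤ continuation, so V_u = 0.0000
Node d (S = 117): continuation = 1/1.06·[0.3556·0.0000 + 0.6444·27.7000] = 16.8407; exercise value = 16.0000 ≤ continuation, so V_d = 16.8407
Node 0 (S = 130): continuation = 1/1.06·[0.3556·0.0000 + 0.6444·16.8407] = 10.2386; exercise value = 3.0000 ≤ continuation, so V_0 = 10.2386

$10.24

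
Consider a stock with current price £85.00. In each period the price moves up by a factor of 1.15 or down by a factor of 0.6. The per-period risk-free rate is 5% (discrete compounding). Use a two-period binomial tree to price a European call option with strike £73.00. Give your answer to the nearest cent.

£23.93

Risk-neutral probability p = (1 + 0.05 − 0.6)/(1.15 − 0.6) = 0.4500/0.5500 = 0.8182
Terminal stock prices: S_uu = 112.4, S_ud = 58.65, S_dd = 30.6
Terminal payoffs (S − K): max(39.41, 0) = 39.41, max(-14.35, 0) = 0, max(-42.4, 0) = 0
Node u (S = 97.75): V_u = 1/1.05·[0.8182·39.4125 + 0.1818·0.0000] = 30.7110
Node d (S = 51): V_d = 1/1.05·[0.8182·0.0000 + 0.1818·0.0000] = 0.0000
Node 0 (S = 85): V_0 = 1/1.05·[0.8182·30.7110 + 0.1818·0.0000] = 23.9307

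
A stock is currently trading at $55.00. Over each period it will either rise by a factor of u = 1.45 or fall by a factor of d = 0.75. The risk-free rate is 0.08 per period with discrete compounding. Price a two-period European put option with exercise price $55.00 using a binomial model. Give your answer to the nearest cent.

$5.76

Risk-neutral probability p = (1 + 0.08 − 0.75)/(1.45 − 0.75) = 0.3300/0.7000 = 0.4714
Terminal stock prices: S_uu = 115.6, S_ud = 59.81, S_dd = 30.94
Terminal payoffs (K − S): max(-60.64, 0) = 0, max(-4.812, 0) = 0, max(24.06, 0) = 24.06
Node u (S = 79.75): V_u = 1/1.08·[0.4714·0.0000 + 0.5286·0.0000] = 0.0000
Node d (S = 41.25): V_d = 1/1.08·[0.4714·0.0000 + 0.5286·24.0625] = 11.7766
Node 0 (S = 55): V_0 = 1/1.08·[0.4714·0.0000 + 0.5286·11.7766] = 5.7637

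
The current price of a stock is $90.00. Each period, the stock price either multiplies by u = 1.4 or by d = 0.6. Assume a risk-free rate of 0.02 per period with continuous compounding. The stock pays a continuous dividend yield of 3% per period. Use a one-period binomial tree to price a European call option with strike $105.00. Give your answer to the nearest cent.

$10.04

Per-period risk-free factor R = e^0.02 = 1.0202; dividend-adjusted growth = e^(0.02−0.03) = 0.9900.
Risk-neutral probability p = (0.9900 − 0.6)/(1.4 − 0.6) = 0.3900/0.8000 = 0.4876
Terminal stock prices: S_u = 126, S_d = 54
Terminal payoffs (S − K): max(21, 0) = 21, max(-51, 0) = 0
Node 0 (S = 90): V_0 = e^(−0.02)·[0.4876·21.0000 + 0.5124·0.0000] = 10.0361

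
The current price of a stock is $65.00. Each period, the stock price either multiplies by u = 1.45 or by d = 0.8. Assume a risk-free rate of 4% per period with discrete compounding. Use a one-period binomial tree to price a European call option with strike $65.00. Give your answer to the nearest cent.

$10.38

Risk-neutral probability p = (1 + 0.04 − 0.8)/(1.45 − 0.8) = 0.2400/0.6500 = 0.3692
Terminal stock prices: S_u = 94.25, S_d = 52
Terminal payoffs (S − K): max(29.25, 0) = 29.25, max(-13, 0) = 0
Node 0 (S = 65): V_0 = 1/1.04·[0.3692·29.2500 + 0.6308·0.0000] = 10.3846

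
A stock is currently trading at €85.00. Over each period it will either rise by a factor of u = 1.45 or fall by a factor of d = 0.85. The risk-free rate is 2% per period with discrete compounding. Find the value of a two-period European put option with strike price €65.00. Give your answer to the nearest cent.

€1.77

Risk-neutral probability p = (1 + 0.02 − 0.85)/(1.45 − 0.85) = 0.1700/0.6000 = 0.2833
Terminal stock prices: S_uu = 178.7, S_ud = 104.8, S_dd = 61.41
Terminal payoffs (K − S): max(-113.7, 0) = 0, max(-39.76, 0) = 0, max(3.588, 0) = 3.588
Node u (S = 123.2): V_u = 1/1.02·[0.2833·0.0000 + 0.7167·0.0000] = 0.0000
Node d (S = 72.25): V_d = 1/1.02·[0.2833·0.0000 + 0.7167·3.5875] = 2.5206
Node 0 (S = 85): V_0 = 1/1.02·[0.2833·0.0000 + 0.7167·2.5206] = 1.7710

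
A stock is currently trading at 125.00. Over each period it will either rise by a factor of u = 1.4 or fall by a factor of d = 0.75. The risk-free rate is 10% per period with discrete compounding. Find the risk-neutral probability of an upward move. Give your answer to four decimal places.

Risk-neutral probability p = (1 + 0.1 − 0.75)/(1.4 − 0.75) = 0.3500/0.6500 = 0.5385

p = 0.5385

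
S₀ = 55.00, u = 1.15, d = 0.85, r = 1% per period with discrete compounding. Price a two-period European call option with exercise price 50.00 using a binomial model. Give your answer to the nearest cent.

8.18

Risk-neutral probability p = (1 + 0.01 − 0.85)/(1.15 − 0.85) = 0.1600/0.3000 = 0.5333
Terminal stock prices: S_uu = 72.74, S_ud = 53.76, S_dd = 39.74
Terminal payoffs (S − K): max(22.74, 0) = 22.74, max(3.762, 0) = 3.762, max(-10.26, 0) = 0
Node u (S = 63.25): V_u = 1/1.01·[0.5333·22.7375 + 0.4667·3.7625] = 13.7450
Node d (S = 46.75): V_d = 1/1.01·[0.5333·3.7625 + 0.4667·0.0000] = 1.9868
Node 0 (S = 55): V_0 = 1/1.01·[0.5333·13.7450 + 0.4667·1.9868] = 8.1761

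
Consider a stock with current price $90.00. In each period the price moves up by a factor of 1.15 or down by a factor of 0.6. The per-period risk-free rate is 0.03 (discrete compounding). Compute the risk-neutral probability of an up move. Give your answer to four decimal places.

p = 0.7818

Risk-neutral probability p = (1 + 0.03 − 0.6)/(1.15 − 0.6) = 0.4300/0.5500 = 0.7818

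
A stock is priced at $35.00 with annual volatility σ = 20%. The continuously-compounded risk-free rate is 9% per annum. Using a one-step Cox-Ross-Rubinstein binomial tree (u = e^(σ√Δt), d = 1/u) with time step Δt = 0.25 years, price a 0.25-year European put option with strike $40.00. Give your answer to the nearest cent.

CRR parameters: u = e^(σ√Δt) = e^(0.2·√0.25) = 1.1052, d = 1/u = 0.9048
Per-period rate: rΔt = 0.09·0.25 = 0.0225, so R = e^0.0225 = 1.0228
Risk-neutral probability p = (e^0.0225 − 0.9048)/(1.1052 − 0.9048) = 0.1179/0.2003 = 0.5886
Terminal stock prices: S_u = 38.68, S_d = 31.67
Terminal payoffs (K − S): max(1.319, 0) = 1.319, max(8.331, 0) = 8.331
Node 0 (S = 35): V_0 = e^(−0.0225)·[0.5886·1.3190 + 0.4114·8.3307] = 4.1100

$4.11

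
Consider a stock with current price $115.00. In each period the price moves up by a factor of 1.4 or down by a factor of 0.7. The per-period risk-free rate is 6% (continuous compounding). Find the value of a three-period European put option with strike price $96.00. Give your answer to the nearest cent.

$10.50

Risk-neutral probability p = (e^0.06 − 0.7)/(1.4 − 0.7) = 0.3618/0.7000 = 0.5169
Terminal stock prices: S_uuu = 315.6, S_uud = 157.8, S_udd = 78.89, S_ddd = 39.44
Terminal payoffs (K − S): max(-219.6, 0) = 0, max(-61.78, 0) = 0, max(17.11, 0) = 17.11, max(56.56, 0) = 56.56
Node uu (S = 225.4): V_uu = e^(−0.06)·[0.5169·0.0000 + 0.4831·0.0000] = 0.0000
Node ud (S = 112.7): V_ud = e^(−0.06)·[0.5169·0.0000 + 0.4831·17.1100] = 7.7843
Node dd (S = 56.35): V_dd = e^(−0.06)·[0.5169·17.1100 + 0.4831·56.5550] = 34.0594
Node u (S = 161): V_u = e^(−0.06)·[0.5169·0.0000 + 0.4831·7.7843] = 3.5415
Node d (S = 80.5): V_d = e^(−0.06)·[0.5169·7.7843 + 0.4831·34.0594] = 19.2850
Node 0 (S = 115): V_0 = e^(−0.06)·[0.5169·3.5415 + 0.4831·19.2850] = 10.4979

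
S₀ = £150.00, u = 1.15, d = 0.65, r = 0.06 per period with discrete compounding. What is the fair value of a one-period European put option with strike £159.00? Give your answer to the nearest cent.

£10.44

Risk-neutral probability p = (1 + 0.06 − 0.65)/(1.15 − 0.65) = 0.4100/0.5000 = 0.8200
Terminal stock prices: S_u = 172.5, S_d = 97.5
Terminal payoffs (K − S): max(-13.5, 0) = 0, max(61.5, 0) = 61.5
Node 0 (S = 150): V_0 = 1/1.06·[0.8200·0.0000 + 0.1800·61.5000] = 10.4434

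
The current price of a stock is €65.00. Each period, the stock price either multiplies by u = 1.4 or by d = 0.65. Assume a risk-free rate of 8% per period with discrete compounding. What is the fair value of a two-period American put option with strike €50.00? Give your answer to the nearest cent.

€3.52

Risk-neutral probability p = (1 + 0.08 − 0.65)/(1.4 − 0.65) = 0.4300/0.7500 = 0.5733
Terminal stock prices: S_uu = 127.4, S_ud = 59.15, S_dd = 27.46
Terminal payoffs (K − S): max(-77.4, 0) = 0, max(-9.15, 0) = 0, max(22.54, 0) = 22.54
Node u (S = 91): continuation = 1/1.08·[0.5733·0.0000 + 0.4267·0.0000] = 0.0000; exercise value = 0.0000 ≤ continuation, so V_u = 0.0000
Node d (S = 42.25): continuation = 1/1.08·[0.5733·0.0000 + 0.4267·22.5375] = 8.9037; exercise value = 7.7500 ≤ continuation, so V_d = 8.9037
Node 0 (S = 65): continuation = 1/1.08·[0.5733·0.0000 + 0.4267·8.9037] = 3.5175; exercise value = 0.0000 ≤ continuation, so V_0 = 3.5175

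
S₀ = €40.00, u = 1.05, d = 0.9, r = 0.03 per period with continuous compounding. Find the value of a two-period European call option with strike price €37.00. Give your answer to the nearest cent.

€5.23

Risk-neutral probability p = (e^0.03 − 0.9)/(1.05 − 0.9) = 0.1305/0.1500 = 0.8697
Terminal stock prices: S_uu = 44.1, S_ud = 37.8, S_dd = 32.4
Terminal payoffs (S − K): max(7.1, 0) = 7.1, max(0.8, 0) = 0.8, max(-4.6, 0) = 0
Node u (S = 42): V_u = e^(−0.03)·[0.8697·7.1000 + 0.1303·0.8000] = 6.0935
Node d (S = 36): V_d = e^(−0.03)·[0.8697·0.8000 + 0.1303·0.0000] = 0.6752
Node 0 (S = 40): V_0 = e^(−0.03)·[0.8697·6.0935 + 0.1303·0.6752] = 5.2283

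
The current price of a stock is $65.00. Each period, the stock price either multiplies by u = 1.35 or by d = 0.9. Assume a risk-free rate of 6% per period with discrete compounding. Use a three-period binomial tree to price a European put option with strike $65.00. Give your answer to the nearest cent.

$3.96

Risk-neutral probability p = (1 + 0.06 − 0.9)/(1.35 − 0.9) = 0.1600/0.4500 = 0.3556
Terminal stock prices: S_uuu = 159.9, S_uud = 106.6, S_udd = 71.08, S_ddd = 47.39
Terminal payoffs (K − S): max(-94.92, 0) = 0, max(-41.62, 0) = 0, max(-6.078, 0) = 0, max(17.61, 0) = 17.61
Node uu (S = 118.5): V_uu = 1/1.06·[0.3556·0.0000 + 0.6444·0.0000] = 0.0000
Node ud (S = 78.98): V_ud = 1/1.06·[0.3556·0.0000 + 0.6444·0.0000] = 0.0000
Node dd (S = 52.65): V_dd = 1/1.06·[0.3556·0.0000 + 0.6444·17.6150] = 10.7093
Node u (S = 87.75): V_u = 1/1.06·[0.3556·0.0000 + 0.6444·0.0000] = 0.0000
Node d (S = 58.5): V_d = 1/1.06·[0.3556·0.0000 + 0.6444·10.7093] = 6.5109
Node 0 (S = 65): V_0 = 1/1.06·[0.3556·0.0000 + 0.6444·6.5109] = 3.9584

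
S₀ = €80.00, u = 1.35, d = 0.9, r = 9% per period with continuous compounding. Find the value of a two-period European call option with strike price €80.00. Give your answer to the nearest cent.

€17.28

Risk-neutral probability p = (e^0.09 − 0.9)/(1.35 − 0.9) = 0.1942/0.4500 = 0.4315
Terminal stock prices: S_uu = 145.8, S_ud = 97.2, S_dd = 64.8
Terminal payoffs (S − K): max(65.8, 0) = 65.8, max(17.2, 0) = 17.2, max(-15.2, 0) = 0
Node u (S = 108): V_u = e^(−0.09)·[0.4315·65.8000 + 0.5685·17.2000] = 34.8855
Node d (S = 72): V_d = e^(−0.09)·[0.4315·17.2000 + 0.5685·0.0000] = 6.7830
Node 0 (S = 80): V_0 = e^(−0.09)·[0.4315·34.8855 + 0.5685·6.7830] = 17.2817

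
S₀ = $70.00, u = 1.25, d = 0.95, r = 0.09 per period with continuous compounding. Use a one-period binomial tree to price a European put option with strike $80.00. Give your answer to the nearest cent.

$6.41

Risk-neutral probability p = (e^0.09 − 0.95)/(1.25 − 0.95) = 0.1442/0.3000 = 0.4806
Terminal stock prices: S_u = 87.5, S_d = 66.5
Terminal payoffs (K − S): max(-7.5, 0) = 0, max(13.5, 0) = 13.5
Node 0 (S = 70): V_0 = e^(−0.09)·[0.4806·0.0000 + 0.5194·13.5000] = 6.4086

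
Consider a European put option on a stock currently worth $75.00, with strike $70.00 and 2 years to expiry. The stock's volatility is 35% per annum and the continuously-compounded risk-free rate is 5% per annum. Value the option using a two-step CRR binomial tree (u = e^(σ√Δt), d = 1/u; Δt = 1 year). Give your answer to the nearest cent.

CRR parameters: u = e^(σ√Δt) = e^(0.35·√1) = 1.4191, d = 1/u = 0.7047
Per-period rate: rΔt = 0.05·1 = 0.05, so R = e^0.05 = 1.0513
Risk-neutral probability p = (e^0.05 − 0.7047)/(1.4191 − 0.7047) = 0.3466/0.7144 = 0.4852
Terminal stock prices: S_uu = 151, S_ud = 75, S_dd = 37.24
Terminal payoffs (K − S): max(-81.03, 0) = 0, max(-5, 0) = 0, max(32.76, 0) = 32.76
Node u (S = 106.4): V_u = e^(−0.05)·[0.4852·0.0000 + 0.5148·0.0000] = 0.0000
Node d (S = 52.85): V_d = e^(−0.05)·[0.4852·0.0000 + 0.5148·32.7561] = 16.0419
Node 0 (S = 75): V_0 = e^(−0.05)·[0.4852·0.0000 + 0.5148·16.0419] = 7.8563

$7.86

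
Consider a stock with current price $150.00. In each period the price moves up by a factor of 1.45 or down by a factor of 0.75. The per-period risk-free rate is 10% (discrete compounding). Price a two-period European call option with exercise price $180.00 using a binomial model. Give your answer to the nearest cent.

$27.97

Risk-neutral probability p = (1 + 0.1 − 0.75)/(1.45 − 0.75) = 0.3500/0.7000 = 0.5000
Terminal stock prices: S_uu = 315.4, S_ud = 163.1, S_dd = 84.38
Terminal payoffs (S − K): max(135.4, 0) = 135.4, max(-16.88, 0) = 0, max(-95.62, 0) = 0
Node u (S = 217.5): V_u = 1/1.1·[0.5000·135.3750 + 0.5000·0.0000] = 61.5341
Node d (S = 112.5): V_d = 1/1.1·[0.5000·0.0000 + 0.5000·0.0000] = 0.0000
Node 0 (S = 150): V_0 = 1/1.1·[0.5000·61.5341 + 0.5000·0.0000] = 27.9700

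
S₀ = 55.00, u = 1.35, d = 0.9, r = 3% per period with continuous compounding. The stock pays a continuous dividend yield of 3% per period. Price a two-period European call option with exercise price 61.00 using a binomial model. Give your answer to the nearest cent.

Per-period risk-free factor R = e^0.03 = 1.0305; dividend-adjusted growth = e^(0.03−0.03) = 1.0000.
Risk-neutral probability p = (1.0000 − 0.9)/(1.35 − 0.9) = 0.1000/0.4500 = 0.2222
Terminal stock prices: S_uu = 100.2, S_ud = 66.83, S_dd = 44.55
Terminal payoffs (S − K): max(39.24, 0) = 39.24, max(5.825, 0) = 5.825, max(-16.45, 0) = 0
Node u (S = 74.25): V_u = e^(−0.03)·[0.2222·39.2375 + 0.7778·5.8250] = 12.8584
Node d (S = 49.5): V_d = e^(−0.03)·[0.2222·5.8250 + 0.7778·0.0000] = 1.2562
Node 0 (S = 55): V_0 = e^(−0.03)·[0.2222·12.8584 + 0.7778·1.2562] = 3.7211

3.72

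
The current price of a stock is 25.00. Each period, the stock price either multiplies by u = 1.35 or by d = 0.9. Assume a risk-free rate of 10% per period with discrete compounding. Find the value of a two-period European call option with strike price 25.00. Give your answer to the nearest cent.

5.55

Risk-neutral probability p = (1 + 0.1 − 0.9)/(1.35 − 0.9) = 0.2000/0.4500 = 0.4444
Terminal stock prices: S_uu = 45.56, S_ud = 30.38, S_dd = 20.25
Terminal payoffs (S − K): max(20.56, 0) = 20.56, max(5.375, 0) = 5.375, max(-4.75, 0) = 0
Node u (S = 33.75): V_u = 1/1.1·[0.4444·20.5625 + 0.5556·5.3750] = 11.0227
Node d (S = 22.5): V_d = 1/1.1·[0.4444·5.3750 + 0.5556·0.0000] = 2.1717
Node 0 (S = 25): V_0 = 1/1.1·[0.4444·11.0227 + 0.5556·2.1717] = 5.5505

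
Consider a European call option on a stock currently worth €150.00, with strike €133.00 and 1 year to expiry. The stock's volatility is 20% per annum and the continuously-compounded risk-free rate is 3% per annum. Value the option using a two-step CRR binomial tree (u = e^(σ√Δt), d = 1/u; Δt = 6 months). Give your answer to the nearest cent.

€25.43

CRR parameters: u = e^(σ√Δt) = e^(0.2·√0.5) = 1.1519, d = 1/u = 0.8681
Per-period rate: rΔt = 0.03·0.5 = 0.015, so R = e^0.015 = 1.0151
Risk-neutral probability p = (e^0.015 − 0.8681)/(1.1519 − 0.8681) = 0.1470/0.2838 = 0.5180
Terminal stock prices: S_uu = 199, S_ud = 150, S_dd = 113
Terminal payoffs (S − K): max(66.03, 0) = 66.03, max(17, 0) = 17, max(-19.95, 0) = 0
Node u (S = 172.8): V_u = e^(−0.015)·[0.5180·66.0345 + 0.4820·17.0000] = 41.7666
Node d (S = 130.2): V_d = e^(−0.015)·[0.5180·17.0000 + 0.4820·0.0000] = 8.6742
Node 0 (S = 150): V_0 = e^(−0.015)·[0.5180·41.7666 + 0.4820·8.6742] = 25.4304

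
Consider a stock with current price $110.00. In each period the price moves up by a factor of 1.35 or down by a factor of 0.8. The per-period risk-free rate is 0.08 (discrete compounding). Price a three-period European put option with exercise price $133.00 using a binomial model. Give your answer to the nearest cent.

Risk-neutral probability p = (1 + 0.08 − 0.8)/(1.35 − 0.8) = 0.2800/0.5500 = 0.5091
Terminal stock prices: S_uuu = 270.6, S_uud = 160.4, S_udd = 95.04, S_ddd = 56.32
Terminal payoffs (K − S): max(-137.6, 0) = 0, max(-27.38, 0) = 0, max(37.96, 0) = 37.96, max(76.68, 0) = 76.68
Node uu (S = 200.5): V_uu = 1/1.08·[0.5091·0.0000 + 0.4909·0.0000] = 0.0000
Node ud (S = 118.8): V_ud = 1/1.08·[0.5091·0.0000 + 0.4909·37.9600] = 17.2545
Node dd (S = 70.4): V_dd = 1/1.08·[0.5091·37.9600 + 0.4909·76.6800] = 52.7481
Node u (S = 148.5): V_u = 1/1.08·[0.5091·0.0000 + 0.4909·17.2545] = 7.8430
Node d (S = 88): V_d = 1/1.08·[0.5091·17.2545 + 0.4909·52.7481] = 32.1099
Node 0 (S = 110): V_0 = 1/1.08·[0.5091·7.8430 + 0.4909·32.1099] = 18.2924

$18.29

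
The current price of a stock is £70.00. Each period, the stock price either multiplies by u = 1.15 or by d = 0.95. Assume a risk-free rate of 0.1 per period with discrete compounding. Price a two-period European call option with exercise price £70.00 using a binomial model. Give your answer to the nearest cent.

Risk-neutral probability p = (1 + 0.1 − 0.95)/(1.15 − 0.95) = 0.1500/0.2000 = 0.7500
Terminal stock prices: S_uu = 92.57, S_ud = 76.47, S_dd = 63.17
Terminal payoffs (S − K): max(22.57, 0) = 22.57, max(6.475, 0) = 6.475, max(-6.825, 0) = 0
Node u (S = 80.5): V_u = 1/1.1·[0.7500·22.5750 + 0.2500·6.4750] = 16.8636
Node d (S = 66.5): V_d = 1/1.1·[0.7500·6.4750 + 0.2500·0.0000] = 4.4148
Node 0 (S = 70): V_0 = 1/1.1·[0.7500·16.8636 + 0.2500·4.4148] = 12.5013

£12.50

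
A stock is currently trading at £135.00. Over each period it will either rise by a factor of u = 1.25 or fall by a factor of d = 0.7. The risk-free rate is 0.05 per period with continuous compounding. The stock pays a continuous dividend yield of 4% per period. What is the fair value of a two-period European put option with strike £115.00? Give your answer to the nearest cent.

£8.41

Per-period risk-free factor R = e^0.05 = 1.0513; dividend-adjusted growth = e^(0.05−0.04) = 1.0101.
Risk-neutral probability p = (1.0101 − 0.7)/(1.25 − 0.7) = 0.3101/0.5500 = 0.5637
Terminal stock prices: S_uu = 210.9, S_ud = 118.1, S_dd = 66.15
Terminal payoffs (K − S): max(-95.94, 0) = 0, max(-3.125, 0) = 0, max(48.85, 0) = 48.85
Node u (S = 168.8): V_u = e^(−0.05)·[0.5637·0.0000 + 0.4363·0.0000] = 0.0000
Node d (S = 94.5): V_d = e^(−0.05)·[0.5637·0.0000 + 0.4363·48.8500] = 20.2725
Node 0 (S = 135): V_0 = e^(−0.05)·[0.5637·0.0000 + 0.4363·20.2725] = 8.4130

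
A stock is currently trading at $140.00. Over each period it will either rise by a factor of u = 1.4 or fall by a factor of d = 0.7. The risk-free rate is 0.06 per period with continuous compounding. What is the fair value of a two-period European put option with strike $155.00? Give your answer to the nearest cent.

Risk-neutral probability p = (e^0.06 − 0.7)/(1.4 − 0.7) = 0.3618/0.7000 = 0.5169
Terminal stock prices: S_uu = 274.4, S_ud = 137.2, S_dd = 68.6
Terminal payoffs (K − S): max(-119.4, 0) = 0, max(17.8, 0) = 17.8, max(86.4, 0) = 86.4
Node u (S = 196): V_u = e^(−0.06)·[0.5169·0.0000 + 0.4831·17.8000] = 8.0982
Node d (S = 98): V_d = e^(−0.06)·[0.5169·17.8000 + 0.4831·86.4000] = 47.9735
Node 0 (S = 140): V_0 = e^(−0.06)·[0.5169·8.0982 + 0.4831·47.9735] = 25.7682

$25.77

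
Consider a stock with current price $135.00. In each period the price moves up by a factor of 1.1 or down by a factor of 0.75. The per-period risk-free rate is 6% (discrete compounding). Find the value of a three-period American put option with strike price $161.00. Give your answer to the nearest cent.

$26.00

Risk-neutral probability p = (1 + 0.06 − 0.75)/(1.1 − 0.75) = 0.3100/0.3500 = 0.8857
Terminal stock prices: S_uuu = 179.7, S_uud = 122.5, S_udd = 83.53, S_ddd = 56.95
Terminal payoffs (K − S): max(-18.69, 0) = 0, max(38.49, 0) = 38.49, max(77.47, 0) = 77.47, max(104, 0) = 104
Node uu (S = 163.4): continuation = 1/1.06·[0.8857·0.0000 + 0.1143·38.4875] = 4.1496; exercise value = 0.0000 ≤ continuation, so V_uu = 4.1496
Node ud (S = 111.4): continuation = 1/1.06·[0.8857·38.4875 + 0.1143·77.4688] = 40.5118; exercise value = 49.6250 > continuation, so V_ud = 49.6250 (exercise)
Node dd (S = 75.94): continuation = 1/1.06·[0.8857·77.4688 + 0.1143·104.0469] = 75.9493; exercise value = 85.0625 > continuation, so V_dd = 85.0625 (exercise)
Node u (S = 148.5): continuation = 1/1.06·[0.8857·4.1496 + 0.1143·49.6250] = 8.8177; exercise value = 12.5000 > continuation, so V_u = 12.5000 (exercise)
Node d (S = 101.2): continuation = 1/1.06·[0.8857·49.6250 + 0.1143·85.0625] = 50.6368; exercise value = 59.7500 > continuation, so V_d = 59.7500 (exercise)
Node 0 (S = 135): continuation = 1/1.06·[0.8857·12.5000 + 0.1143·59.7500] = 16.8868; exercise value = 26.0000 > continuation, so V_0 = 26.0000 (exercise)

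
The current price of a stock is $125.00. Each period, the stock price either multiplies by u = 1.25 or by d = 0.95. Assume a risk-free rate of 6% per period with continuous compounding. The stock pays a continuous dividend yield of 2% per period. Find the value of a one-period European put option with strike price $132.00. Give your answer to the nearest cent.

Per-period risk-free factor R = e^0.06 = 1.0618; dividend-adjusted growth = e^(0.06−0.02) = 1.0408.
Risk-neutral probability p = (1.0408 − 0.95)/(1.25 − 0.95) = 0.0908/0.3000 = 0.3027
Terminal stock prices: S_u = 156.2, S_d = 118.8
Terminal payoffs (K − S): max(-24.25, 0) = 0, max(13.25, 0) = 13.25
Node 0 (S = 125): V_0 = e^(−0.06)·[0.3027·0.0000 + 0.6973·13.2500] = 8.7011

$8.70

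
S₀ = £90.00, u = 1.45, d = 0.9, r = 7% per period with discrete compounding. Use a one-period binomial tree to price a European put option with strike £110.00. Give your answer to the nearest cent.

£18.73

Risk-neutral probability p = (1 + 0.07 − 0.9)/(1.45 − 0.9) = 0.1700/0.5500 = 0.3091
Terminal stock prices: S_u = 130.5, S_d = 81
Terminal payoffs (K − S): max(-20.5, 0) = 0, max(29, 0) = 29
Node 0 (S = 90): V_0 = 1/1.07·[0.3091·0.0000 + 0.6909·29.0000] = 18.7256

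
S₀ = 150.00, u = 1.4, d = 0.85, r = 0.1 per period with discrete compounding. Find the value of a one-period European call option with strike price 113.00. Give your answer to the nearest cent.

Risk-neutral probability p = (1 + 0.1 − 0.85)/(1.4 − 0.85) = 0.2500/0.5500 = 0.4545
Terminal stock prices: S_u = 210, S_d = 127.5
Terminal payoffs (S − K): max(97, 0) = 97, max(14.5, 0) = 14.5
Node 0 (S = 150): V_0 = 1/1.1·[0.4545·97.0000 + 0.5455·14.5000] = 47.2727

47.27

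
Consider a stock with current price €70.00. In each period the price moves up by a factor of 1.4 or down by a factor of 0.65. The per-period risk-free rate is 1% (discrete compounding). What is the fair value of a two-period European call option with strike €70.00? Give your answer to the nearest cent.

€15.18

Risk-neutral probability p = (1 + 0.01 − 0.65)/(1.4 − 0.65) = 0.3600/0.7500 = 0.4800
Terminal stock prices: S_uu = 137.2, S_ud = 63.7, S_dd = 29.58
Terminal payoffs (S − K): max(67.2, 0) = 67.2, max(-6.3, 0) = 0, max(-40.42, 0) = 0
Node u (S = 98): V_u = 1/1.01·[0.4800·67.2000 + 0.5200·0.0000] = 31.9366
Node d (S = 45.5): V_d = 1/1.01·[0.4800·0.0000 + 0.5200·0.0000] = 0.0000
Node 0 (S = 70): V_0 = 1/1.01·[0.4800·31.9366 + 0.5200·0.0000] = 15.1778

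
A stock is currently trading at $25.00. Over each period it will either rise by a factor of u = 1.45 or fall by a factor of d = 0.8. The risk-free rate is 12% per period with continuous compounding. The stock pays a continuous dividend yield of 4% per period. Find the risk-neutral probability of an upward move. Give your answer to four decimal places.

Per-period risk-free factor R = e^0.12 = 1.1275; dividend-adjusted growth = e^(0.12−0.04) = 1.0833.
Risk-neutral probability p = (1.0833 − 0.8)/(1.45 − 0.8) = 0.2833/0.6500 = 0.4358

p = 0.4358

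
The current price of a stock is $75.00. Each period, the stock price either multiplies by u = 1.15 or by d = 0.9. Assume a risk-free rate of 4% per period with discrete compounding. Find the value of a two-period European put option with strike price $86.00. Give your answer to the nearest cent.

Risk-neutral probability p = (1 + 0.04 − 0.9)/(1.15 − 0.9) = 0.1400/0.2500 = 0.5600
Terminal stock prices: S_uu = 99.19, S_ud = 77.62, S_dd = 60.75
Terminal payoffs (K − S): max(-13.19, 0) = 0, max(8.375, 0) = 8.375, max(25.25, 0) = 25.25
Node u (S = 86.25): V_u = 1/1.04·[0.5600·0.0000 + 0.4400·8.3750] = 3.5433
Node d (S = 67.5): V_d = 1/1.04·[0.5600·8.3750 + 0.4400·25.2500] = 15.1923
Node 0 (S = 75): V_0 = 1/1.04·[0.5600·3.5433 + 0.4400·15.1923] = 8.3354

$8.34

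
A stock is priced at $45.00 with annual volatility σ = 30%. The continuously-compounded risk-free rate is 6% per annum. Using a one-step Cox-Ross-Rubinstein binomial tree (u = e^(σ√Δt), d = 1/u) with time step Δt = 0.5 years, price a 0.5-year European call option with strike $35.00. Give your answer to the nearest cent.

$11.03

CRR parameters: u = e^(σ√Δt) = e^(0.3·√0.5) = 1.2363, d = 1/u = 0.8089
Per-period rate: rΔt = 0.06·0.5 = 0.03, so R = e^0.03 = 1.0305
Risk-neutral probability p = (e^0.03 − 0.8089)/(1.2363 − 0.8089) = 0.2216/0.4275 = 0.5184
Terminal stock prices: S_u = 55.63, S_d = 36.4
Terminal payoffs (S − K): max(20.63, 0) = 20.63, max(1.399, 0) = 1.399
Node 0 (S = 45): V_0 = e^(−0.03)·[0.5184·20.6340 + 0.4816·1.3986] = 11.0344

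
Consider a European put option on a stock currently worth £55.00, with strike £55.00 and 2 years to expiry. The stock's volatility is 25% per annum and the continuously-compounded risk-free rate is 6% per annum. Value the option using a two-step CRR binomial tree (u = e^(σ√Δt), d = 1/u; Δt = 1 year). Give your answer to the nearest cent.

CRR parameters: u = e^(σ√Δt) = e^(0.25·√1) = 1.2840, d = 1/u = 0.7788
Per-period rate: rΔt = 0.06·1 = 0.06, so R = e^0.06 = 1.0618
Risk-neutral probability p = (e^0.06 − 0.7788)/(1.2840 − 0.7788) = 0.2830/0.5052 = 0.5602
Terminal stock prices: S_uu = 90.68, S_ud = 55, S_dd = 33.36
Terminal payoffs (K − S): max(-35.68, 0) = 0, max(0, 0) = 0, max(21.64, 0) = 21.64
Node u (S = 70.62): V_u = e^(−0.06)·[0.5602·0.0000 + 0.4398·0.0000] = 0.0000
Node d (S = 42.83): V_d = e^(−0.06)·[0.5602·0.0000 + 0.4398·21.6408] = 8.9630
Node 0 (S = 55): V_0 = e^(−0.06)·[0.5602·0.0000 + 0.4398·8.9630] = 3.7122

£3.71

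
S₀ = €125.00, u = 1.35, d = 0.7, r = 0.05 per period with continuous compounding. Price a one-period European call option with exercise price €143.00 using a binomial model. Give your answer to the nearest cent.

€13.24

Risk-neutral probability p = (e^0.05 − 0.7)/(1.35 − 0.7) = 0.3513/0.6500 = 0.5404
Terminal stock prices: S_u = 168.8, S_d = 87.5
Terminal payoffs (S − K): max(25.75, 0) = 25.75, max(-55.5, 0) = 0
Node 0 (S = 125): V_0 = e^(−0.05)·[0.5404·25.7500 + 0.4596·0.0000] = 13.2371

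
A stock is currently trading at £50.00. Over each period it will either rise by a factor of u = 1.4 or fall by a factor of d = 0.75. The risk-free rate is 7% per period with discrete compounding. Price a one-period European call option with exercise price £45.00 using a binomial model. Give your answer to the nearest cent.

Risk-neutral probability p = (1 + 0.07 − 0.75)/(1.4 − 0.75) = 0.3200/0.6500 = 0.4923
Terminal stock prices: S_u = 70, S_d = 37.5
Terminal payoffs (S − K): max(25, 0) = 25, max(-7.5, 0) = 0
Node 0 (S = 50): V_0 = 1/1.07·[0.4923·25.0000 + 0.5077·0.0000] = 11.5025

£11.50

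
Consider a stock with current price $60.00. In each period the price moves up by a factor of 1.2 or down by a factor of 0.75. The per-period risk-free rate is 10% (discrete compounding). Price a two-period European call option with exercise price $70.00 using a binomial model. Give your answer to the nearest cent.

Risk-neutral probability p = (1 + 0.1 − 0.75)/(1.2 − 0.75) = 0.3500/0.4500 = 0.7778
Terminal stock prices: S_uu = 86.4, S_ud = 54, S_dd = 33.75
Terminal payoffs (S − K): max(16.4, 0) = 16.4, max(-16, 0) = 0, max(-36.25, 0) = 0
Node u (S = 72): V_u = 1/1.1·[0.7778·16.4000 + 0.2222·0.0000] = 11.5960
Node d (S = 45): V_d = 1/1.1·[0.7778·0.0000 + 0.2222·0.0000] = 0.0000
Node 0 (S = 60): V_0 = 1/1.1·[0.7778·11.5960 + 0.2222·0.0000] = 8.1992

$8.20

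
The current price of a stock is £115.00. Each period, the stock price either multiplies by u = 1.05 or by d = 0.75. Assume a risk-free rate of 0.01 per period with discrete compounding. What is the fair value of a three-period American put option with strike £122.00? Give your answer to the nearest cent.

Risk-neutral probability p = (1 + 0.01 − 0.75)/(1.05 − 0.75) = 0.2600/0.3000 = 0.8667
Terminal stock prices: S_uuu = 133.1, S_uud = 95.09, S_udd = 67.92, S_ddd = 48.52
Terminal payoffs (K − S): max(-11.13, 0) = 0, max(26.91, 0) = 26.91, max(54.08, 0) = 54.08, max(73.48, 0) = 73.48
Node uu (S = 126.8): continuation = 1/1.01·[0.8667·0.0000 + 0.1333·26.9094] = 3.5524; exercise value = 0.0000 ≤ continuation, so V_uu = 3.5524
Node ud (S = 90.56): continuation = 1/1.01·[0.8667·26.9094 + 0.1333·54.0781] = 30.2296; exercise value = 31.4375 > continuation, so V_ud = 31.4375 (exercise)
Node dd (S = 64.69): continuation = 1/1.01·[0.8667·54.0781 + 0.1333·73.4844] = 56.1046; exercise value = 57.3125 > continuation, so V_dd = 57.3125 (exercise)
Node u (S = 120.8): continuation = 1/1.01·[0.8667·3.5524 + 0.1333·31.4375] = 7.1984; exercise value = 1.2500 ≤ continuation, so V_u = 7.1984
Node d (S = 86.25): continuation = 1/1.01·[0.8667·31.4375 + 0.1333·57.3125] = 34.5421; exercise value = 35.7500 > continuation, so V_d = 35.7500 (exercise)
Node 0 (S = 115): continuation = 1/1.01·[0.8667·7.1984 + 0.1333·35.7500] = 10.8963; exercise value = 7.0000 ≤ continuation, so V_0 = 10.8963

£10.90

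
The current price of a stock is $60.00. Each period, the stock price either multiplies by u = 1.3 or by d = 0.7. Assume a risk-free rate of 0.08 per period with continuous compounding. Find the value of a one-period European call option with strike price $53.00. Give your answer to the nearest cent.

Risk-neutral probability p = (e^0.08 − 0.7)/(1.3 − 0.7) = 0.3833/0.6000 = 0.6388
Terminal stock prices: S_u = 78, S_d = 42
Terminal payoffs (S − K): max(25, 0) = 25, max(-11, 0) = 0
Node 0 (S = 60): V_0 = e^(−0.08)·[0.6388·25.0000 + 0.3612·0.0000] = 14.7424

$14.74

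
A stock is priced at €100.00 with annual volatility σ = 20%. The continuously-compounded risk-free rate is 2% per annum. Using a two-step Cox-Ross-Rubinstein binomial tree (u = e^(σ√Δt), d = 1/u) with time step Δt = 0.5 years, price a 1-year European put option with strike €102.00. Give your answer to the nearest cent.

€7.50

CRR parameters: u = e^(σ√Δt) = e^(0.2·√0.5) = 1.1519, d = 1/u = 0.8681
Per-period rate: rΔt = 0.02·0.5 = 0.01, so R = e^0.01 = 1.0101
Risk-neutral probability p = (e^0.01 − 0.8681)/(1.1519 − 0.8681) = 0.1419/0.2838 = 0.5001
Terminal stock prices: S_uu = 132.7, S_ud = 100, S_dd = 75.36
Terminal payoffs (K − S): max(-30.69, 0) = 0, max(2, 0) = 2, max(26.64, 0) = 26.64
Node u (S = 115.2): V_u = e^(−0.01)·[0.5001·0.0000 + 0.4999·2.0000] = 0.9898
Node d (S = 86.81): V_d = e^(−0.01)·[0.5001·2.0000 + 0.4999·26.6362] = 14.1727
Node 0 (S = 100): V_0 = e^(−0.01)·[0.5001·0.9898 + 0.4999·14.1727] = 7.5043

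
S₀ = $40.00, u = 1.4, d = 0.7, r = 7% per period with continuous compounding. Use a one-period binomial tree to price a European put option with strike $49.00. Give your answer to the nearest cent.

$9.16

Risk-neutral probability p = (e^0.07 − 0.7)/(1.4 − 0.7) = 0.3725/0.7000 = 0.5322
Terminal stock prices: S_u = 56, S_d = 28
Terminal payoffs (K − S): max(-7, 0) = 0, max(21, 0) = 21
Node 0 (S = 40): V_0 = e^(−0.07)·[0.5322·0.0000 + 0.4678·21.0000] = 9.1605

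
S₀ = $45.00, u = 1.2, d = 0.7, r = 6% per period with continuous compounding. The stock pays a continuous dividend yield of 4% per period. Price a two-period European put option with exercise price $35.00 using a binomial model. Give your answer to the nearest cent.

Per-period risk-free factor R = e^0.06 = 1.0618; dividend-adjusted growth = e^(0.06−0.04) = 1.0202.
Risk-neutral probability p = (1.0202 − 0.7)/(1.2 − 0.7) = 0.3202/0.5000 = 0.6404
Terminal stock prices: S_uu = 64.8, S_ud = 37.8, S_dd = 22.05
Terminal payoffs (K − S): max(-29.8, 0) = 0, max(-2.8, 0) = 0, max(12.95, 0) = 12.95
Node u (S = 54): V_u = e^(−0.06)·[0.6404·0.0000 + 0.3596·0.0000] = 0.0000
Node d (S = 31.5): V_d = e^(−0.06)·[0.6404·0.0000 + 0.3596·12.9500] = 4.3856
Node 0 (S = 45): V_0 = e^(−0.06)·[0.6404·0.0000 + 0.3596·4.3856] = 1.4852

$1.49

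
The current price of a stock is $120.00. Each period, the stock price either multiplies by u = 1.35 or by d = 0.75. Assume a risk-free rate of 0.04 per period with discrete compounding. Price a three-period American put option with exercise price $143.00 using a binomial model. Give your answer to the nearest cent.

$32.28

Risk-neutral probability p = (1 + 0.04 − 0.75)/(1.35 − 0.75) = 0.2900/0.6000 = 0.4833
Terminal stock prices: S_uuu = 295.2, S_uud = 164, S_udd = 91.12, S_ddd = 50.62
Terminal payoffs (K − S): max(-152.2, 0) = 0, max(-21.03, 0) = 0, max(51.88, 0) = 51.88, max(92.38, 0) = 92.38
Node uu (S = 218.7): continuation = 1/1.04·[0.4833·0.0000 + 0.5167·0.0000] = 0.0000; exercise value = 0.0000 ≤ continuation, so V_uu = 0.0000
Node ud (S = 121.5): continuation = 1/1.04·[0.4833·0.0000 + 0.5167·51.8750] = 25.7712; exercise value = 21.5000 ≤ continuation, so V_ud = 25.7712
Node dd (S = 67.5): continuation = 1/1.04·[0.4833·51.8750 + 0.5167·92.3750] = 70.0000; exercise value = 75.5000 > continuation, so V_dd = 75.5000 (exercise)
Node u (S = 162): continuation = 1/1.04·[0.4833·0.0000 + 0.5167·25.7712] = 12.8030; exercise value = 0.0000 ≤ continuation, so V_u = 12.8030
Node d (S = 90): continuation = 1/1.04·[0.4833·25.7712 + 0.5167·75.5000] = 49.4850; exercise value = 53.0000 > continuation, so V_d = 53.0000 (exercise)
Node 0 (S = 120): continuation = 1/1.04·[0.4833·12.8030 + 0.5167·53.0000] = 32.2802; exercise value = 23.0000 ≤ continuation, so V_0 = 32.2802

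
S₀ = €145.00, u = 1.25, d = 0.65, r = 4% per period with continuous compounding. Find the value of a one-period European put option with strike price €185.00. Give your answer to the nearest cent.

Risk-neutral probability p = (e^0.04 − 0.65)/(1.25 − 0.65) = 0.3908/0.6000 = 0.6514
Terminal stock prices: S_u = 181.2, S_d = 94.25
Terminal payoffs (K − S): max(3.75, 0) = 3.75, max(90.75, 0) = 90.75
Node 0 (S = 145): V_0 = e^(−0.04)·[0.6514·3.7500 + 0.3486·90.7500] = 32.7460

€32.75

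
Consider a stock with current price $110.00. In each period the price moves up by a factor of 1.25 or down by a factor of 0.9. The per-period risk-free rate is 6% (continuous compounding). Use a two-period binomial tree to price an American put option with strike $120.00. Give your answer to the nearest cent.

Risk-neutral probability p = (e^0.06 − 0.9)/(1.25 − 0.9) = 0.1618/0.3500 = 0.4624
Terminal stock prices: S_uu = 171.9, S_ud = 123.8, S_dd = 89.1
Terminal payoffs (K − S): max(-51.88, 0) = 0, max(-3.75, 0) = 0, max(30.9, 0) = 30.9
Node u (S = 137.5): continuation = e^(−0.06)·[0.4624·0.0000 + 0.5376·0.0000] = 0.0000; exercise value = 0.0000 ≤ continuation, so V_u = 0.0000
Node d (S = 99): continuation = e^(−0.06)·[0.4624·0.0000 + 0.5376·30.9000] = 15.6447; exercise value = 21.0000 > continuation, so V_d = 21.0000 (exercise)
Node 0 (S = 110): continuation = e^(−0.06)·[0.4624·0.0000 + 0.5376·21.0000] = 10.6323; exercise value = 10.0000 ≤ continuation, so V_0 = 10.6323

$10.63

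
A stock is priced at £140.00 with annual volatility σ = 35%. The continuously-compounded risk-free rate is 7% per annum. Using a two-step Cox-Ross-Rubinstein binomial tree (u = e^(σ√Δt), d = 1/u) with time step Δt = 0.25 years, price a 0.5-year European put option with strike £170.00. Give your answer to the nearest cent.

£31.26

CRR parameters: u = e^(σ√Δt) = e^(0.35·√0.25) = 1.1912, d = 1/u = 0.8395
Per-period rate: rΔt = 0.07·0.25 = 0.0175, so R = e^0.0175 = 1.0177
Risk-neutral probability p = (e^0.0175 − 0.8395)/(1.1912 − 0.8395) = 0.1782/0.3518 = 0.5065
Terminal stock prices: S_uu = 198.7, S_ud = 140, S_dd = 98.66
Terminal payoffs (K − S): max(-28.67, 0) = 0, max(30, 0) = 30, max(71.34, 0) = 71.34
Node u (S = 166.8): V_u = e^(−0.0175)·[0.5065·0.0000 + 0.4935·30.0000] = 14.5468
Node d (S = 117.5): V_d = e^(−0.0175)·[0.5065·30.0000 + 0.4935·71.3437] = 49.5269
Node 0 (S = 140): V_0 = e^(−0.0175)·[0.5065·14.5468 + 0.4935·49.5269] = 31.2561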